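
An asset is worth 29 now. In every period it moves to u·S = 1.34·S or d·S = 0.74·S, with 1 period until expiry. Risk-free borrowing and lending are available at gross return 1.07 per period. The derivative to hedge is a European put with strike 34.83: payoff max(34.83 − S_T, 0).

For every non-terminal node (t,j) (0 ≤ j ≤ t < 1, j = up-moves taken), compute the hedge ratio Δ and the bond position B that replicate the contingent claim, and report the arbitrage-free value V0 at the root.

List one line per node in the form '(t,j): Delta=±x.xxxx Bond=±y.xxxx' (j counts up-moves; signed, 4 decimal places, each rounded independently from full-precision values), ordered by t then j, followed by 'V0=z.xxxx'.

No-arbitrage ⇒ martingale measure with p* = (R−d)/(u−d) = 0.5500.
Terminal payoffs: V(1,0)=13.3700, V(1,1)=0.0000
(0,0): S=29.0000. Δ = (V_up−V_dn)/(S_up−S_dn) = (0.0000−13.3700)/(38.8600−21.4600) = -0.7684. V = [p*·0.0000 + (1−p*)·13.3700]/1.07 = 5.6229. B = V − Δ·S = 27.9062.
Check: Δ(0,0)·S0 + B(0,0) = 5.6229 = V0.

(0,0): Delta=-0.7684 Bond=27.9062
V0=5.6229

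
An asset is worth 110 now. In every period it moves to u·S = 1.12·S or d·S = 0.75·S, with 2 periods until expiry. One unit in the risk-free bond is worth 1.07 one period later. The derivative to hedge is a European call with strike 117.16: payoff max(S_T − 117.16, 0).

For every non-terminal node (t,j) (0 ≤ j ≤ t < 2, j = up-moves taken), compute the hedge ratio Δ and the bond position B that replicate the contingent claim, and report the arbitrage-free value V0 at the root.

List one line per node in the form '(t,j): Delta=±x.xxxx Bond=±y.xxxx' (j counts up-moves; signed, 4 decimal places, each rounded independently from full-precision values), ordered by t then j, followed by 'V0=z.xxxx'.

The replicating-portfolio and risk-neutral prices coincide; use p* = (1.07−0.75)/(1.12−0.75) = 0.8649 for the latter.
Payoff layer (t=2): V(2,0)=0.0000, V(2,1)=0.0000, V(2,2)=20.8240
Node (1,0) S=82.5000: V=(p*·0.0000+(1−p*)·0.0000)/1.07=0.0000; Δ=(0.0000−0.0000)/(92.4000−61.8750)=0.0000; B=V−Δ·S=0.0000
Node (1,1) S=123.2000: V=(p*·20.8240+(1−p*)·0.0000)/1.07=16.8317; Δ=(20.8240−0.0000)/(137.9840−92.4000)=0.4568; B=V−Δ·S=-39.4494
Node (0,0) S=110.0000: V=(p*·16.8317+(1−p*)·0.0000)/1.07=13.6048; Δ=(16.8317−0.0000)/(123.2000−82.5000)=0.4136; B=V−Δ·S=-31.8863
Root portfolio cost Δ·110+B reproduces V0=13.6048.

(0,0): Delta=0.4136 Bond=-31.8863
(1,0): Delta=0.0000 Bond=0.0000
(1,1): Delta=0.4568 Bond=-39.4494
V0=13.6048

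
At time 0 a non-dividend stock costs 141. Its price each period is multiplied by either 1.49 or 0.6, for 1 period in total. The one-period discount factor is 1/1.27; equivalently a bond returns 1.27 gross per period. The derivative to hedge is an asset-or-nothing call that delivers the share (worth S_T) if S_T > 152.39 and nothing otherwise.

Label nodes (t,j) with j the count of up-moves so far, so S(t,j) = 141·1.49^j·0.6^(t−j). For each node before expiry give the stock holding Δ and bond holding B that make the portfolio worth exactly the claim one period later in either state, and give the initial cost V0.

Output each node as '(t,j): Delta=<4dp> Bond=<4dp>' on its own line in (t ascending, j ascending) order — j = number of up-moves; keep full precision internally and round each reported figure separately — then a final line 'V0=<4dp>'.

(0,0): Delta=1.6742 Bond=-111.5226
V0=124.5336

Risk-neutral probability p* = (R−d)/(u−d) = (1.27−0.6)/(1.49−0.6) = 0.7528.
At expiry t=1: V(1,0)=0.0000, V(1,1)=210.0900
  t=0,j=0: stock 141.0000 → up 210.0900 (V=210.0900), down 84.6000 (V=0.0000). Price 124.5336; hedge Δ=1.6742, bond B=-111.5226.
The time-0 hedge costs 124.5336, which is the no-arbitrage price.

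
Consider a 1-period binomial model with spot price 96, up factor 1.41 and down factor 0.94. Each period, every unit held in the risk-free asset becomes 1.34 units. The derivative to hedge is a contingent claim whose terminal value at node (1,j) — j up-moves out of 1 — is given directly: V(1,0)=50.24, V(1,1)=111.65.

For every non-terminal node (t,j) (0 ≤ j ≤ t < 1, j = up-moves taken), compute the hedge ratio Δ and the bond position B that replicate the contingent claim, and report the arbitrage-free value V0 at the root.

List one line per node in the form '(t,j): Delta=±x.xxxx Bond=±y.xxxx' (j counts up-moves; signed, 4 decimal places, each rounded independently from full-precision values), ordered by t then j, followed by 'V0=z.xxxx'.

(0,0): Delta=1.3610 Bond=-54.1642
V0=76.4954

Since d<R<u, set p* = (R−d)/(u−d) = 0.8511; price each node as the discounted p*-expectation of its children.
Payoff layer (t=1): V(1,0)=50.2400, V(1,1)=111.6500
  t=0,j=0: stock 96.0000 → up 135.3600 (V=111.6500), down 90.2400 (V=50.2400). Price 76.4954; hedge Δ=1.3610, bond B=-54.1642.
The time-0 hedge costs 76.4954, which is the no-arbitrage price.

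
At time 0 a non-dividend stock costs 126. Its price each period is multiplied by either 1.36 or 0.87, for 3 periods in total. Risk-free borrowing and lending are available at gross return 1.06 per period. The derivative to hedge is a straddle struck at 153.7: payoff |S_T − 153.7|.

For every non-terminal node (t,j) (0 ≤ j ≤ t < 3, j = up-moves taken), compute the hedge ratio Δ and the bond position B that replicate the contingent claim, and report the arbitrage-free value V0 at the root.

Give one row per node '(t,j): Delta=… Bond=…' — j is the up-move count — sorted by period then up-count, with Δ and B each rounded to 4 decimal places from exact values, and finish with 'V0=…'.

(0,0): Delta=0.1665 Bond=20.8024
(1,0): Delta=-0.3319 Bond=76.6798
(1,1): Delta=0.6698 Bond=-64.2062
(2,0): Delta=-1.0000 Bond=145.0000
(2,1): Delta=0.3430 Bond=-19.3290
(2,2): Delta=1.0000 Bond=-145.0000
V0=41.7794

Under the risk-neutral measure, an up-move has probability p* = (R−d)/(u−d) = 0.3878 and values discount at R = 1.06.
Payoff layer (t=3): V(3,0)=70.7286, V(3,1)=23.9976, V(3,2)=49.0532, V(3,3)=163.2475
  t=2,j=0: stock 95.3694 → up 129.7024 (V=23.9976), down 82.9714 (V=70.7286). Price 49.6306; hedge Δ=-1.0000, bond B=145.0000.
  t=2,j=1: stock 149.0832 → up 202.7532 (V=49.0532), down 129.7024 (V=23.9976). Price 31.8047; hedge Δ=0.3430, bond B=-19.3290.
  t=2,j=2: stock 233.0496 → up 316.9475 (V=163.2475), down 202.7532 (V=49.0532). Price 88.0496; hedge Δ=1.0000, bond B=-145.0000.
  t=1,j=0: stock 109.6200 → up 149.0832 (V=31.8047), down 95.3694 (V=49.6306). Price 40.3005; hedge Δ=-0.3319, bond B=76.6798.
  t=1,j=1: stock 171.3600 → up 233.0496 (V=88.0496), down 149.0832 (V=31.8047). Price 50.5792; hedge Δ=0.6698, bond B=-64.2062.
  t=0,j=0: stock 126.0000 → up 171.3600 (V=50.5792), down 109.6200 (V=40.3005). Price 41.7794; hedge Δ=0.1665, bond B=20.8024.
Each (Δ,B) replicates both successor values, so the strategy is self-financing and V0 is arbitrage-free.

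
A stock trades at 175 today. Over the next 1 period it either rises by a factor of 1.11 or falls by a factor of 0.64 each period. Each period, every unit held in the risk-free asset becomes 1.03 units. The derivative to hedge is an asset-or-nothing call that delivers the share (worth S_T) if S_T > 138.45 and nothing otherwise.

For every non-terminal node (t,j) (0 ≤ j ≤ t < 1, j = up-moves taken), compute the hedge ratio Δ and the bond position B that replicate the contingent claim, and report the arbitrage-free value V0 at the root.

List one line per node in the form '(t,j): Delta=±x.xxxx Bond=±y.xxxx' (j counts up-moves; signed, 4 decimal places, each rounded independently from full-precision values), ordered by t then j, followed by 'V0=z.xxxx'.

(0,0): Delta=2.3617 Bond=-256.8064
V0=156.4914

Since d<R<u, set p* = (R−d)/(u−d) = 0.8298; price each node as the discounted p*-expectation of its children.
Terminal values V(1,·): V(1,0)=0.0000, V(1,1)=194.2500
  t=0,j=0: stock 175.0000 → up 194.2500 (V=194.2500), down 112.0000 (V=0.0000). Price 156.4914; hedge Δ=2.3617, bond B=-256.8064.
Each (Δ,B) replicates both successor values, so the strategy is self-financing and V0 is arbitrage-free.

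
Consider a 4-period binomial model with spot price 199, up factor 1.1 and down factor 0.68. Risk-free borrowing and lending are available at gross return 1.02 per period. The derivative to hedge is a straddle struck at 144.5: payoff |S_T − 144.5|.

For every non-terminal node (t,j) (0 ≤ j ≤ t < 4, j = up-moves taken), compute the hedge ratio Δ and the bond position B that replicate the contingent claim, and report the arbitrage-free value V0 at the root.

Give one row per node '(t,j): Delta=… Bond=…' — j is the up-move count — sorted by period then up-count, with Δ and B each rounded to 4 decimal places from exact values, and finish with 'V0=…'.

Since d<R<u, set p* = (R−d)/(u−d) = 0.8095; price each node as the discounted p*-expectation of its children.
At expiry t=4: V(4,0)=101.9511, V(4,1)=75.6708, V(4,2)=33.1587, V(4,3)=35.6109, V(4,4)=146.8559
(3,0): S=62.5720. Δ = (V_up−V_dn)/(S_up−S_dn) = (75.6708−101.9511)/(68.8292−42.5489) = -1.0000. V = [p*·75.6708 + (1−p*)·101.9511]/1.02 = 79.0947. B = V − Δ·S = 141.6667.
(3,1): S=101.2194. Δ = (V_up−V_dn)/(S_up−S_dn) = (33.1587−75.6708)/(111.3413−68.8292) = -1.0000. V = [p*·33.1587 + (1−p*)·75.6708]/1.02 = 40.4473. B = V − Δ·S = 141.6667.
(3,2): S=163.7372. Δ = (V_up−V_dn)/(S_up−S_dn) = (35.6109−33.1587)/(180.1109−111.3413) = 0.0357. V = [p*·35.6109 + (1−p*)·33.1587]/1.02 = 34.4547. B = V − Δ·S = 28.6161.
(3,3): S=264.8690. Δ = (V_up−V_dn)/(S_up−S_dn) = (146.8559−35.6109)/(291.3559−180.1109) = 1.0000. V = [p*·146.8559 + (1−p*)·35.6109]/1.02 = 123.2023. B = V − Δ·S = -141.6667.
(2,0): S=92.0176. Δ = (V_up−V_dn)/(S_up−S_dn) = (40.4473−79.0947)/(101.2194−62.5720) = -1.0000. V = [p*·40.4473 + (1−p*)·79.0947]/1.02 = 46.8713. B = V − Δ·S = 138.8889.
(2,1): S=148.8520. Δ = (V_up−V_dn)/(S_up−S_dn) = (34.4547−40.4473)/(163.7372−101.2194) = -0.0959. V = [p*·34.4547 + (1−p*)·40.4473]/1.02 = 34.8982. B = V − Δ·S = 49.1662.
(2,2): S=240.7900. Δ = (V_up−V_dn)/(S_up−S_dn) = (123.2023−34.4547)/(264.8690−163.7372) = 0.8775. V = [p*·123.2023 + (1−p*)·34.4547]/1.02 = 104.2138. B = V − Δ·S = -107.0900.
(1,0): S=135.3200. Δ = (V_up−V_dn)/(S_up−S_dn) = (34.8982−46.8713)/(148.8520−92.0176) = -0.2107. V = [p*·34.8982 + (1−p*)·46.8713]/1.02 = 36.4498. B = V − Δ·S = 64.9571.
(1,1): S=218.9000. Δ = (V_up−V_dn)/(S_up−S_dn) = (104.2138−34.8982)/(240.7900−148.8520) = 0.7539. V = [p*·104.2138 + (1−p*)·34.8982]/1.02 = 89.2263. B = V − Δ·S = -75.8107.
(0,0): S=199.0000. Δ = (V_up−V_dn)/(S_up−S_dn) = (89.2263−36.4498)/(218.9000−135.3200) = 0.6314. V = [p*·89.2263 + (1−p*)·36.4498]/1.02 = 77.6212. B = V − Δ·S = -48.0371.
Root portfolio cost Δ·199+B reproduces V0=77.6212.

(0,0): Delta=0.6314 Bond=-48.0371
(1,0): Delta=-0.2107 Bond=64.9571
(1,1): Delta=0.7539 Bond=-75.8107
(2,0): Delta=-1.0000 Bond=138.8889
(2,1): Delta=-0.0959 Bond=49.1662
(2,2): Delta=0.8775 Bond=-107.0900
(3,0): Delta=-1.0000 Bond=141.6667
(3,1): Delta=-1.0000 Bond=141.6667
(3,2): Delta=0.0357 Bond=28.6161
(3,3): Delta=1.0000 Bond=-141.6667
V0=77.6212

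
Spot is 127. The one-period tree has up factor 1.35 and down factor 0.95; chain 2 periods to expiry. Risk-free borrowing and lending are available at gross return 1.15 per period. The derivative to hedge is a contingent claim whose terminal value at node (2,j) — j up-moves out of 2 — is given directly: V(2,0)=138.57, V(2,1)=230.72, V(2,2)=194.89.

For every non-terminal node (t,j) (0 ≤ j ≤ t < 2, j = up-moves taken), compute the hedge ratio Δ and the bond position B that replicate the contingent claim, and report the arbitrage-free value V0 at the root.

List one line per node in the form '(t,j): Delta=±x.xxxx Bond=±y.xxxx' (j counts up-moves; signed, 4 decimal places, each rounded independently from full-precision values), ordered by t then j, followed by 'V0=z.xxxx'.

(0,0): Delta=0.4820 Bond=89.0473
(1,0): Delta=1.9094 Bond=-69.8141
(1,1): Delta=-0.5225 Bond=274.6228
V0=150.2647

Risk-neutral probability p* = (R−d)/(u−d) = (1.15−0.95)/(1.35−0.95) = 0.5000.
Terminal payoffs: V(2,0)=138.5700, V(2,1)=230.7200, V(2,2)=194.8900
  t=1,j=0: stock 120.6500 → up 162.8775 (V=230.7200), down 114.6175 (V=138.5700). Price 160.5609; hedge Δ=1.9094, bond B=-69.8141.
  t=1,j=1: stock 171.4500 → up 231.4575 (V=194.8900), down 162.8775 (V=230.7200). Price 185.0478; hedge Δ=-0.5225, bond B=274.6228.
  t=0,j=0: stock 127.0000 → up 171.4500 (V=185.0478), down 120.6500 (V=160.5609). Price 150.2647; hedge Δ=0.4820, bond B=89.0473.
Each (Δ,B) replicates both successor values, so the strategy is self-financing and V0 is arbitrage-free.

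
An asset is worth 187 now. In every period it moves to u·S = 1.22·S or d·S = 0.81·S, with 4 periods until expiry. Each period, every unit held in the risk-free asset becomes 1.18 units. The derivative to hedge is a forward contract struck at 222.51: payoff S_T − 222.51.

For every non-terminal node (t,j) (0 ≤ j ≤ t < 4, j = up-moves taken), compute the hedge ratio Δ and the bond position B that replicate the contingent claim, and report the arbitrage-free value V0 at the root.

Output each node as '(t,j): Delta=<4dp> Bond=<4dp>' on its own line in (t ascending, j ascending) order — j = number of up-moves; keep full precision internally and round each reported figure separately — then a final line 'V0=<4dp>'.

(0,0): Delta=1.0000 Bond=-114.7682
(1,0): Delta=1.0000 Bond=-135.4265
(1,1): Delta=1.0000 Bond=-135.4265
(2,0): Delta=1.0000 Bond=-159.8032
(2,1): Delta=1.0000 Bond=-159.8032
(2,2): Delta=1.0000 Bond=-159.8032
(3,0): Delta=1.0000 Bond=-188.5678
(3,1): Delta=1.0000 Bond=-188.5678
(3,2): Delta=1.0000 Bond=-188.5678
(3,3): Delta=1.0000 Bond=-188.5678
V0=72.2318

Since d<R<u, set p* = (R−d)/(u−d) = 0.9024; price each node as the discounted p*-expectation of its children.
Payoff layer (t=4): V(4,0)=-142.0126, V(4,1)=-101.2671, V(4,2)=-39.8972, V(4,3)=52.5365, V(4,4)=191.7576
  t=3,j=0: stock 99.3795 → up 121.2429 (V=-101.2671), down 80.4974 (V=-142.0126). Price -89.1883; hedge Δ=1.0000, bond B=-188.5678.
  t=3,j=1: stock 149.6827 → up 182.6128 (V=-39.8972), down 121.2429 (V=-101.2671). Price -38.8851; hedge Δ=1.0000, bond B=-188.5678.
  t=3,j=2: stock 225.4479 → up 275.0465 (V=52.5365), down 182.6128 (V=-39.8972). Price 36.8802; hedge Δ=1.0000, bond B=-188.5678.
  t=3,j=3: stock 339.5636 → up 414.2676 (V=191.7576), down 275.0465 (V=52.5365). Price 150.9958; hedge Δ=1.0000, bond B=-188.5678.
  t=2,j=0: stock 122.6907 → up 149.6827 (V=-38.8851), down 99.3795 (V=-89.1883). Price -37.1125; hedge Δ=1.0000, bond B=-159.8032.
  t=2,j=1: stock 184.7934 → up 225.4479 (V=36.8802), down 149.6827 (V=-38.8851). Price 24.9902; hedge Δ=1.0000, bond B=-159.8032.
  t=2,j=2: stock 278.3308 → up 339.5636 (V=150.9958), down 225.4479 (V=36.8802). Price 118.5276; hedge Δ=1.0000, bond B=-159.8032.
  t=1,j=0: stock 151.4700 → up 184.7934 (V=24.9902), down 122.6907 (V=-37.1125). Price 16.0435; hedge Δ=1.0000, bond B=-135.4265.
  t=1,j=1: stock 228.1400 → up 278.3308 (V=118.5276), down 184.7934 (V=24.9902). Price 92.7135; hedge Δ=1.0000, bond B=-135.4265.
  t=0,j=0: stock 187.0000 → up 228.1400 (V=92.7135), down 151.4700 (V=16.0435). Price 72.2318; hedge Δ=1.0000, bond B=-114.7682.
Check: Δ(0,0)·S0 + B(0,0) = 72.2318 = V0.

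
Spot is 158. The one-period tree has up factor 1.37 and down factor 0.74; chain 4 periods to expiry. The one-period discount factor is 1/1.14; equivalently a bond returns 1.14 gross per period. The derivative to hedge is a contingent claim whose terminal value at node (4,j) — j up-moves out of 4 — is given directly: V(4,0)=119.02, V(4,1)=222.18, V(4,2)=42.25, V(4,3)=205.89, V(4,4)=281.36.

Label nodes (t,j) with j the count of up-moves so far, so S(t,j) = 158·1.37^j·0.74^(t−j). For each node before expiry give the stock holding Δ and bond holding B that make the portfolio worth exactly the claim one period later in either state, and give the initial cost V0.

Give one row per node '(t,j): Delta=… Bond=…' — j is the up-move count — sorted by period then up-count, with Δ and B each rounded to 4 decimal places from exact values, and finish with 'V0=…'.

(0,0): Delta=0.3452 Bond=43.6679
(1,0): Delta=-0.0386 Bond=94.6577
(1,1): Delta=0.4644 Bond=23.9775
(2,0): Delta=-1.2324 Bond=211.1951
(2,1): Delta=0.3321 Bond=48.5207
(2,2): Delta=0.5055 Bond=15.1522
(3,0): Delta=2.5575 Bond=-1.8878
(3,1): Delta=-2.4095 Bond=380.2863
(3,2): Delta=1.1836 Bond=-131.5457
(3,3): Delta=0.2949 Bond=102.8445
V0=98.2087

The replicating-portfolio and risk-neutral prices coincide; use p* = (1.14−0.74)/(1.37−0.74) = 0.6349 for the latter.
Terminal payoffs: V(4,0)=119.0200, V(4,1)=222.1800, V(4,2)=42.2500, V(4,3)=205.8900, V(4,4)=281.3600
  t=3,j=0: stock 64.0254 → up 87.7148 (V=222.1800), down 47.3788 (V=119.0200). Price 161.8583; hedge Δ=2.5575, bond B=-1.8878.
  t=3,j=1: stock 118.5335 → up 162.3909 (V=42.2500), down 87.7148 (V=222.1800). Price 94.6831; hedge Δ=-2.4095, bond B=380.2863.
  t=3,j=2: stock 219.4471 → up 300.6426 (V=205.8900), down 162.3909 (V=42.2500). Price 128.2004; hedge Δ=1.1836, bond B=-131.5457.
  t=3,j=3: stock 406.2738 → up 556.5951 (V=281.3600), down 300.6426 (V=205.8900). Price 222.6381; hedge Δ=0.2949, bond B=102.8445.
  t=2,j=0: stock 86.5208 → up 118.5335 (V=94.6831), down 64.0254 (V=161.8583). Price 104.5679; hedge Δ=-1.2324, bond B=211.1951.
  t=2,j=1: stock 160.1804 → up 219.4471 (V=128.2004), down 118.5335 (V=94.6831). Price 101.7227; hedge Δ=0.3321, bond B=48.5207.
  t=2,j=2: stock 296.5502 → up 406.2738 (V=222.6381), down 219.4471 (V=128.2004). Price 165.0534; hedge Δ=0.5055, bond B=15.1522.
  t=1,j=0: stock 116.9200 → up 160.1804 (V=101.7227), down 86.5208 (V=104.5679). Price 90.1416; hedge Δ=-0.0386, bond B=94.6577.
  t=1,j=1: stock 216.4600 → up 296.5502 (V=165.0534), down 160.1804 (V=101.7227). Price 124.5023; hedge Δ=0.4644, bond B=23.9775.
  t=0,j=0: stock 158.0000 → up 216.4600 (V=124.5023), down 116.9200 (V=90.1416). Price 98.2087; hedge Δ=0.3452, bond B=43.6679.
The time-0 hedge costs 98.2087, which is the no-arbitrage price.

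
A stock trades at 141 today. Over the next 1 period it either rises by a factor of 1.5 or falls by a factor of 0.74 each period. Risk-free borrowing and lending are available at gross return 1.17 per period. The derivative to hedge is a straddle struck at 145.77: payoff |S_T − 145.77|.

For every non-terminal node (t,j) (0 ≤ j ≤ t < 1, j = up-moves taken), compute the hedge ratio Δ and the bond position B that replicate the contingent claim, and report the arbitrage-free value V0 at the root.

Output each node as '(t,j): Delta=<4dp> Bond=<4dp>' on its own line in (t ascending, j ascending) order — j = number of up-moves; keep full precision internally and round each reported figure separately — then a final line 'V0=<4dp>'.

Since d<R<u, set p* = (R−d)/(u−d) = 0.5658; price each node as the discounted p*-expectation of its children.
At expiry t=1: V(1,0)=41.4300, V(1,1)=65.7300
  t=0,j=0: stock 141.0000 → up 211.5000 (V=65.7300), down 104.3400 (V=41.4300). Price 47.1613; hedge Δ=0.2268, bond B=15.1876.
Check: Δ(0,0)·S0 + B(0,0) = 47.1613 = V0.

(0,0): Delta=0.2268 Bond=15.1876
V0=47.1613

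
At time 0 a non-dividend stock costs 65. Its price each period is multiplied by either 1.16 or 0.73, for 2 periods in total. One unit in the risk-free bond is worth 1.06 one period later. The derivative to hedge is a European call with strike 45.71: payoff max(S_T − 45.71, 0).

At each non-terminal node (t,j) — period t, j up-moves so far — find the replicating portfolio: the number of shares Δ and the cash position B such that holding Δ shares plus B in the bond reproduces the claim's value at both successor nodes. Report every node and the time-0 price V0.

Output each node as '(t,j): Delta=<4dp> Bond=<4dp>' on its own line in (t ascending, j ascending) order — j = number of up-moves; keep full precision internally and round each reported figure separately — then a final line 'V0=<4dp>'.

(0,0): Delta=0.9131 Bond=-34.4999
(1,0): Delta=0.4574 Bond=-14.9459
(1,1): Delta=1.0000 Bond=-43.1226
V0=24.8512

The replicating-portfolio and risk-neutral prices coincide; use p* = (1.06−0.73)/(1.16−0.73) = 0.7674 for the latter.
Payoff layer (t=2): V(2,0)=0.0000, V(2,1)=9.3320, V(2,2)=41.7540
(1,0): S=47.4500. Δ = (V_up−V_dn)/(S_up−S_dn) = (9.3320−0.0000)/(55.0420−34.6385) = 0.4574. V = [p*·9.3320 + (1−p*)·0.0000]/1.06 = 6.7564. B = V − Δ·S = -14.9459.
(1,1): S=75.4000. Δ = (V_up−V_dn)/(S_up−S_dn) = (41.7540−9.3320)/(87.4640−55.0420) = 1.0000. V = [p*·41.7540 + (1−p*)·9.3320]/1.06 = 32.2774. B = V − Δ·S = -43.1226.
(0,0): S=65.0000. Δ = (V_up−V_dn)/(S_up−S_dn) = (32.2774−6.7564)/(75.4000−47.4500) = 0.9131. V = [p*·32.2774 + (1−p*)·6.7564]/1.06 = 24.8512. B = V − Δ·S = -34.4999.
Root portfolio cost Δ·65+B reproduces V0=24.8512.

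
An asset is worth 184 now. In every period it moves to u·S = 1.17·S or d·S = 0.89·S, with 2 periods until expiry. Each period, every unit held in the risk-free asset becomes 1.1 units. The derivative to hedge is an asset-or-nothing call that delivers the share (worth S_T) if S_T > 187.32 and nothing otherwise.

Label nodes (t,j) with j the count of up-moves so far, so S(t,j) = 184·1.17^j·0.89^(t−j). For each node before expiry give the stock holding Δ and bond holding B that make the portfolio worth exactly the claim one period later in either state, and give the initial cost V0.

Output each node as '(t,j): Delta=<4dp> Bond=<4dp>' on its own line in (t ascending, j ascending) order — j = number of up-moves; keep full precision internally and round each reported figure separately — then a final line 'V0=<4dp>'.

No-arbitrage ⇒ martingale measure with p* = (R−d)/(u−d) = 0.7500.
At expiry t=2: V(2,0)=0.0000, V(2,1)=191.5992, V(2,2)=251.8776
Node (1,0) S=163.7600: V=(p*·191.5992+(1−p*)·0.0000)/1.1=130.6358; Δ=(191.5992−0.0000)/(191.5992−145.7464)=4.1786; B=V−Δ·S=-553.6470
Node (1,1) S=215.2800: V=(p*·251.8776+(1−p*)·191.5992)/1.1=215.2800; Δ=(251.8776−191.5992)/(251.8776−191.5992)=1.0000; B=V−Δ·S=0.0000
Node (0,0) S=184.0000: V=(p*·215.2800+(1−p*)·130.6358)/1.1=176.4718; Δ=(215.2800−130.6358)/(215.2800−163.7600)=1.6429; B=V−Δ·S=-125.8289
Root portfolio cost Δ·184+B reproduces V0=176.4718.

(0,0): Delta=1.6429 Bond=-125.8289
(1,0): Delta=4.1786 Bond=-553.6470
(1,1): Delta=1.0000 Bond=0.0000
V0=176.4718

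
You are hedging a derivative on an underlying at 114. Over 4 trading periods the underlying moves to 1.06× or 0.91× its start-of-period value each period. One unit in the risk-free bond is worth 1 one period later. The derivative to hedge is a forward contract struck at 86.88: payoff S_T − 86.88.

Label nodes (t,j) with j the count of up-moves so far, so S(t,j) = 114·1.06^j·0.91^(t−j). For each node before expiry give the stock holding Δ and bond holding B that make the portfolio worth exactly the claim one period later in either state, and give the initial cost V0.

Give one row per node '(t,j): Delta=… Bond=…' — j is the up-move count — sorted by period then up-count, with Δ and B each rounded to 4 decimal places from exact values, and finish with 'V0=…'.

Since d<R<u, set p* = (R−d)/(u−d) = 0.6000; price each node as the discounted p*-expectation of its children.
Payoff layer (t=4): V(4,0)=-8.7045, V(4,1)=4.1815, V(4,2)=19.1917, V(4,3)=36.6760, V(4,4)=57.0424
Node (3,0) S=85.9071: V=(p*·4.1815+(1−p*)·-8.7045)/1=-0.9729; Δ=(4.1815−-8.7045)/(91.0615−78.1755)=1.0000; B=V−Δ·S=-86.8800
Node (3,1) S=100.0676: V=(p*·19.1917+(1−p*)·4.1815)/1=13.1876; Δ=(19.1917−4.1815)/(106.0717−91.0615)=1.0000; B=V−Δ·S=-86.8800
Node (3,2) S=116.5623: V=(p*·36.6760+(1−p*)·19.1917)/1=29.6823; Δ=(36.6760−19.1917)/(123.5560−106.0717)=1.0000; B=V−Δ·S=-86.8800
Node (3,3) S=135.7758: V=(p*·57.0424+(1−p*)·36.6760)/1=48.8958; Δ=(57.0424−36.6760)/(143.9224−123.5560)=1.0000; B=V−Δ·S=-86.8800
Node (2,0) S=94.4034: V=(p*·13.1876+(1−p*)·-0.9729)/1=7.5234; Δ=(13.1876−-0.9729)/(100.0676−85.9071)=1.0000; B=V−Δ·S=-86.8800
Node (2,1) S=109.9644: V=(p*·29.6823+(1−p*)·13.1876)/1=23.0844; Δ=(29.6823−13.1876)/(116.5623−100.0676)=1.0000; B=V−Δ·S=-86.8800
Node (2,2) S=128.0904: V=(p*·48.8958+(1−p*)·29.6823)/1=41.2104; Δ=(48.8958−29.6823)/(135.7758−116.5623)=1.0000; B=V−Δ·S=-86.8800
Node (1,0) S=103.7400: V=(p*·23.0844+(1−p*)·7.5234)/1=16.8600; Δ=(23.0844−7.5234)/(109.9644−94.4034)=1.0000; B=V−Δ·S=-86.8800
Node (1,1) S=120.8400: V=(p*·41.2104+(1−p*)·23.0844)/1=33.9600; Δ=(41.2104−23.0844)/(128.0904−109.9644)=1.0000; B=V−Δ·S=-86.8800
Node (0,0) S=114.0000: V=(p*·33.9600+(1−p*)·16.8600)/1=27.1200; Δ=(33.9600−16.8600)/(120.8400−103.7400)=1.0000; B=V−Δ·S=-86.8800
The time-0 hedge costs 27.1200, which is the no-arbitrage price.

(0,0): Delta=1.0000 Bond=-86.8800
(1,0): Delta=1.0000 Bond=-86.8800
(1,1): Delta=1.0000 Bond=-86.8800
(2,0): Delta=1.0000 Bond=-86.8800
(2,1): Delta=1.0000 Bond=-86.8800
(2,2): Delta=1.0000 Bond=-86.8800
(3,0): Delta=1.0000 Bond=-86.8800
(3,1): Delta=1.0000 Bond=-86.8800
(3,2): Delta=1.0000 Bond=-86.8800
(3,3): Delta=1.0000 Bond=-86.8800
V0=27.1200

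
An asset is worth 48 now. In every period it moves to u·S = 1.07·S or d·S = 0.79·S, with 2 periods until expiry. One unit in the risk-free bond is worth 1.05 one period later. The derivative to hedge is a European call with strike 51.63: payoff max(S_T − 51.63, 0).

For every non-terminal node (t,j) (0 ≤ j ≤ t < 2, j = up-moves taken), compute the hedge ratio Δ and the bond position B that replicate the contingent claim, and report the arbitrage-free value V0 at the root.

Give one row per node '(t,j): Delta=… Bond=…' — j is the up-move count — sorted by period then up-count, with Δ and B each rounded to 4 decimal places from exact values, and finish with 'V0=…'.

The replicating-portfolio and risk-neutral prices coincide; use p* = (1.05−0.79)/(1.07−0.79) = 0.9286 for the latter.
Terminal payoffs: V(2,0)=0.0000, V(2,1)=0.0000, V(2,2)=3.3252
  t=1,j=0: stock 37.9200 → up 40.5744 (V=0.0000), down 29.9568 (V=0.0000). Price 0.0000; hedge Δ=0.0000, bond B=0.0000.
  t=1,j=1: stock 51.3600 → up 54.9552 (V=3.3252), down 40.5744 (V=0.0000). Price 2.9407; hedge Δ=0.2312, bond B=-8.9351.
  t=0,j=0: stock 48.0000 → up 51.3600 (V=2.9407), down 37.9200 (V=0.0000). Price 2.6006; hedge Δ=0.2188, bond B=-7.9018.
Check: Δ(0,0)·S0 + B(0,0) = 2.6006 = V0.

(0,0): Delta=0.2188 Bond=-7.9018
(1,0): Delta=0.0000 Bond=0.0000
(1,1): Delta=0.2312 Bond=-8.9351
V0=2.6006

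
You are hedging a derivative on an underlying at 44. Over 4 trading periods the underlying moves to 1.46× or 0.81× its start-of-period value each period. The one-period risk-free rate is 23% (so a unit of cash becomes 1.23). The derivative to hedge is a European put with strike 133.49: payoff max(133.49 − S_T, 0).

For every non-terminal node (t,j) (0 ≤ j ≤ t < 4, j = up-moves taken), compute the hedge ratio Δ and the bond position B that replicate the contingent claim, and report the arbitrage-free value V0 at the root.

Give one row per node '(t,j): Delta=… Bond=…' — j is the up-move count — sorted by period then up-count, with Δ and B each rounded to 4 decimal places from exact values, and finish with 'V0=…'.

(0,0): Delta=-0.6632 Bond=48.5638
(1,0): Delta=-1.0000 Bond=71.7354
(1,1): Delta=-0.5609 Bond=53.1609
(2,0): Delta=-1.0000 Bond=88.2345
(2,1): Delta=-1.0000 Bond=88.2345
(2,2): Delta=-0.4275 Bond=52.8767
(3,0): Delta=-1.0000 Bond=108.5285
(3,1): Delta=-1.0000 Bond=108.5285
(3,2): Delta=-1.0000 Bond=108.5285
(3,3): Delta=-0.2536 Bond=41.2224
V0=19.3810

Since d<R<u, set p* = (R−d)/(u−d) = 0.6462; price each node as the discounted p*-expectation of its children.
Payoff layer (t=4): V(4,0)=114.5494, V(4,1)=99.3502, V(4,2)=71.9541, V(4,3)=22.5735, V(4,4)=0.0000
(3,0): S=23.3834. Δ = (V_up−V_dn)/(S_up−S_dn) = (99.3502−114.5494)/(34.1398−18.9406) = -1.0000. V = [p*·99.3502 + (1−p*)·114.5494]/1.23 = 85.1451. B = V − Δ·S = 108.5285.
(3,1): S=42.1479. Δ = (V_up−V_dn)/(S_up−S_dn) = (71.9541−99.3502)/(61.5359−34.1398) = -1.0000. V = [p*·71.9541 + (1−p*)·99.3502]/1.23 = 66.3806. B = V − Δ·S = 108.5285.
(3,2): S=75.9702. Δ = (V_up−V_dn)/(S_up−S_dn) = (22.5735−71.9541)/(110.9165−61.5359) = -1.0000. V = [p*·22.5735 + (1−p*)·71.9541]/1.23 = 32.5582. B = V − Δ·S = 108.5285.
(3,3): S=136.9340. Δ = (V_up−V_dn)/(S_up−S_dn) = (0.0000−22.5735)/(199.9236−110.9165) = -0.2536. V = [p*·0.0000 + (1−p*)·22.5735]/1.23 = 6.4939. B = V − Δ·S = 41.2224.
(2,0): S=28.8684. Δ = (V_up−V_dn)/(S_up−S_dn) = (66.3806−85.1451)/(42.1479−23.3834) = -1.0000. V = [p*·66.3806 + (1−p*)·85.1451]/1.23 = 59.3661. B = V − Δ·S = 88.2345.
(2,1): S=52.0344. Δ = (V_up−V_dn)/(S_up−S_dn) = (32.5582−66.3806)/(75.9702−42.1479) = -1.0000. V = [p*·32.5582 + (1−p*)·66.3806]/1.23 = 36.2001. B = V − Δ·S = 88.2345.
(2,2): S=93.7904. Δ = (V_up−V_dn)/(S_up−S_dn) = (6.4939−32.5582)/(136.9340−75.9702) = -0.4275. V = [p*·6.4939 + (1−p*)·32.5582]/1.23 = 12.7778. B = V − Δ·S = 52.8767.
(1,0): S=35.6400. Δ = (V_up−V_dn)/(S_up−S_dn) = (36.2001−59.3661)/(52.0344−28.8684) = -1.0000. V = [p*·36.2001 + (1−p*)·59.3661]/1.23 = 36.0954. B = V − Δ·S = 71.7354.
(1,1): S=64.2400. Δ = (V_up−V_dn)/(S_up−S_dn) = (12.7778−36.2001)/(93.7904−52.0344) = -0.5609. V = [p*·12.7778 + (1−p*)·36.2001]/1.23 = 17.1266. B = V − Δ·S = 53.1609.
(0,0): S=44.0000. Δ = (V_up−V_dn)/(S_up−S_dn) = (17.1266−36.0954)/(64.2400−35.6400) = -0.6632. V = [p*·17.1266 + (1−p*)·36.0954]/1.23 = 19.3810. B = V − Δ·S = 48.5638.
Self-financing check: at every node Δ·S+B equals the discounted successor values.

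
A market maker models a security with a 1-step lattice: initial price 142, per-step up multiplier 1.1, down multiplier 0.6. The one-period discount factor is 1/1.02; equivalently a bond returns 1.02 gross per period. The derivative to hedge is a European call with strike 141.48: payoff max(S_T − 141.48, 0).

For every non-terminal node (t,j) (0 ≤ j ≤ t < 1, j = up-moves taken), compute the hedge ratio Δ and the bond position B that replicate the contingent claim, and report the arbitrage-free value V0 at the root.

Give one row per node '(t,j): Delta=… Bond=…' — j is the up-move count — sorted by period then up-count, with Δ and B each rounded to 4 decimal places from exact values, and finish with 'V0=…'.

(0,0): Delta=0.2073 Bond=-17.3176
V0=12.1224

No-arbitrage ⇒ martingale measure with p* = (R−d)/(u−d) = 0.8400.
Terminal payoffs: V(1,0)=0.0000, V(1,1)=14.7200
  t=0,j=0: stock 142.0000 → up 156.2000 (V=14.7200), down 85.2000 (V=0.0000). Price 12.1224; hedge Δ=0.2073, bond B=-17.3176.
Root portfolio cost Δ·142+B reproduces V0=12.1224.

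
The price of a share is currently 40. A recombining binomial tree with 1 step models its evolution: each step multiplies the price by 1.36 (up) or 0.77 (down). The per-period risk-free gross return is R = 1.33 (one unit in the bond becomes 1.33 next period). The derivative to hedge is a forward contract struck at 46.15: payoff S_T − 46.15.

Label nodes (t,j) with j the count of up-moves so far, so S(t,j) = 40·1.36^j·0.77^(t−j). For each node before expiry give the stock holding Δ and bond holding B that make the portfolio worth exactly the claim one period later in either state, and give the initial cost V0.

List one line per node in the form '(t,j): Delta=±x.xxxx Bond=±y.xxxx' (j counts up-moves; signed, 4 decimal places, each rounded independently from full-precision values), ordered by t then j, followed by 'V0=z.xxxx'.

(0,0): Delta=1.0000 Bond=-34.6992
V0=5.3008

The replicating-portfolio and risk-neutral prices coincide; use p* = (1.33−0.77)/(1.36−0.77) = 0.9492 for the latter.
Terminal values V(1,·): V(1,0)=-15.3500, V(1,1)=8.2500
Node (0,0) S=40.0000: V=(p*·8.2500+(1−p*)·-15.3500)/1.33=5.3008; Δ=(8.2500−-15.3500)/(54.4000−30.8000)=1.0000; B=V−Δ·S=-34.6992
Root portfolio cost Δ·40+B reproduces V0=5.3008.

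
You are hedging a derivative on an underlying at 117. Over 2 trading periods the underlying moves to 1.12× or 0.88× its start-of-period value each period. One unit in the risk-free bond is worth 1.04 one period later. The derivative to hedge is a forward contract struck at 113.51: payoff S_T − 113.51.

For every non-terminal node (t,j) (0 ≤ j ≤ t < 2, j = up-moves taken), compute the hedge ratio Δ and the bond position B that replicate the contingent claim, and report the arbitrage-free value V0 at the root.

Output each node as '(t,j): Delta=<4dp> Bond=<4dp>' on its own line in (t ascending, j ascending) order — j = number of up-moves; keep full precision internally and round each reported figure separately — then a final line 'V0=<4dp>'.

Under the risk-neutral measure, an up-move has probability p* = (R−d)/(u−d) = 0.6667 and values discount at R = 1.04.
Terminal values V(2,·): V(2,0)=-22.9052, V(2,1)=1.8052, V(2,2)=33.2548
  t=1,j=0: stock 102.9600 → up 115.3152 (V=1.8052), down 90.6048 (V=-22.9052). Price -6.1842; hedge Δ=1.0000, bond B=-109.1442.
  t=1,j=1: stock 131.0400 → up 146.7648 (V=33.2548), down 115.3152 (V=1.8052). Price 21.8958; hedge Δ=1.0000, bond B=-109.1442.
  t=0,j=0: stock 117.0000 → up 131.0400 (V=21.8958), down 102.9600 (V=-6.1842). Price 12.0536; hedge Δ=1.0000, bond B=-104.9464.
Each (Δ,B) replicates both successor values, so the strategy is self-financing and V0 is arbitrage-free.

(0,0): Delta=1.0000 Bond=-104.9464
(1,0): Delta=1.0000 Bond=-109.1442
(1,1): Delta=1.0000 Bond=-109.1442
V0=12.0536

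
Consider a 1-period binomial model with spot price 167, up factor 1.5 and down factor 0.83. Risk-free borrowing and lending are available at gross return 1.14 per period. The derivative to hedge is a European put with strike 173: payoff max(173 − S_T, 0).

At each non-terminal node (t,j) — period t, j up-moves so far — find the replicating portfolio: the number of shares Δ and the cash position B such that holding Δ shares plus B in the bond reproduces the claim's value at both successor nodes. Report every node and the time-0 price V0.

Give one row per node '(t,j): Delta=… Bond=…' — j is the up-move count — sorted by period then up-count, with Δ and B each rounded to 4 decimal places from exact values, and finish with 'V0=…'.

Since d<R<u, set p* = (R−d)/(u−d) = 0.4627; price each node as the discounted p*-expectation of its children.
Terminal payoffs: V(1,0)=34.3900, V(1,1)=0.0000
Node (0,0) S=167.0000: V=(p*·0.0000+(1−p*)·34.3900)/1.14=16.2090; Δ=(0.0000−34.3900)/(250.5000−138.6100)=-0.3074; B=V−Δ·S=67.5373
Each (Δ,B) replicates both successor values, so the strategy is self-financing and V0 is arbitrage-free.

(0,0): Delta=-0.3074 Bond=67.5373
V0=16.2090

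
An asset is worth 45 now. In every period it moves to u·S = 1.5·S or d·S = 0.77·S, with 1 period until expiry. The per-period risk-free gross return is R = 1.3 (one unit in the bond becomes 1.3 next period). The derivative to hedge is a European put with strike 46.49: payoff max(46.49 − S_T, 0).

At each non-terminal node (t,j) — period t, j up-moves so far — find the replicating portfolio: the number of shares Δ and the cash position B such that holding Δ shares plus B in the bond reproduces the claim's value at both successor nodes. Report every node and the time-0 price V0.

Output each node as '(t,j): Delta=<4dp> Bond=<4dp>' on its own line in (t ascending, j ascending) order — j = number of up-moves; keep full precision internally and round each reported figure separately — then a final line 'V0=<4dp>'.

(0,0): Delta=-0.3604 Bond=18.7144
V0=2.4953

Risk-neutral probability p* = (R−d)/(u−d) = (1.3−0.77)/(1.5−0.77) = 0.7260.
Payoff layer (t=1): V(1,0)=11.8400, V(1,1)=0.0000
Node (0,0) S=45.0000: V=(p*·0.0000+(1−p*)·11.8400)/1.3=2.4953; Δ=(0.0000−11.8400)/(67.5000−34.6500)=-0.3604; B=V−Δ·S=18.7144
Check: Δ(0,0)·S0 + B(0,0) = 2.4953 = V0.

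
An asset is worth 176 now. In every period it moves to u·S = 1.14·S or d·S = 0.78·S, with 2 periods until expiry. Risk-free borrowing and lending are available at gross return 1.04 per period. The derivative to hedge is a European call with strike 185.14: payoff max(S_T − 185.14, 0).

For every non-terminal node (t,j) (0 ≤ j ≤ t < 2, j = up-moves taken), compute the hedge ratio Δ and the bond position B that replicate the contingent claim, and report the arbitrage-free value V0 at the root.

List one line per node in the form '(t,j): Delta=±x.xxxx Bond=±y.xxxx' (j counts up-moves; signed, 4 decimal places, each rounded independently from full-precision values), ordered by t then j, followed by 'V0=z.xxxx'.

(0,0): Delta=0.4778 Bond=-63.0637
(1,0): Delta=0.0000 Bond=0.0000
(1,1): Delta=0.6035 Bond=-90.8117
V0=21.0212

Since d<R<u, set p* = (R−d)/(u−d) = 0.7222; price each node as the discounted p*-expectation of its children.
Terminal payoffs: V(2,0)=0.0000, V(2,1)=0.0000, V(2,2)=43.5896
  t=1,j=0: stock 137.2800 → up 156.4992 (V=0.0000), down 107.0784 (V=0.0000). Price 0.0000; hedge Δ=0.0000, bond B=0.0000.
  t=1,j=1: stock 200.6400 → up 228.7296 (V=43.5896), down 156.4992 (V=0.0000). Price 30.2706; hedge Δ=0.6035, bond B=-90.8117.
  t=0,j=0: stock 176.0000 → up 200.6400 (V=30.2706), down 137.2800 (V=0.0000). Price 21.0212; hedge Δ=0.4778, bond B=-63.0637.
The time-0 hedge costs 21.0212, which is the no-arbitrage price.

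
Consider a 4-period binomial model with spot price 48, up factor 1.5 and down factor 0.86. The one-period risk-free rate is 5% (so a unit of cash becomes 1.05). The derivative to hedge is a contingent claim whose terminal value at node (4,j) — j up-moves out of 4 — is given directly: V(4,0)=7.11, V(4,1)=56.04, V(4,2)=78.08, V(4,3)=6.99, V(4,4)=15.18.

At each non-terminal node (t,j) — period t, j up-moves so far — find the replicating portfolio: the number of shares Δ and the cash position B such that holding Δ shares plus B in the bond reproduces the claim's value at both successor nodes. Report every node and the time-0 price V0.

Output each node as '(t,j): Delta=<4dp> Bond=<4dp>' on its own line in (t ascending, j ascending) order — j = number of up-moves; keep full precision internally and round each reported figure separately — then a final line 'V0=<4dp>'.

The replicating-portfolio and risk-neutral prices coincide; use p* = (1.05−0.86)/(1.5−0.86) = 0.2969 for the latter.
Payoff layer (t=4): V(4,0)=7.1100, V(4,1)=56.0400, V(4,2)=78.0800, V(4,3)=6.9900, V(4,4)=15.1800
  t=3,j=0: stock 30.5307 → up 45.7960 (V=56.0400), down 26.2564 (V=7.1100). Price 20.6058; hedge Δ=2.5041, bond B=-55.8473.
  t=3,j=1: stock 53.2512 → up 79.8768 (V=78.0800), down 45.7960 (V=56.0400). Price 59.6030; hedge Δ=0.6467, bond B=25.1655.
  t=3,j=2: stock 92.8800 → up 139.3200 (V=6.9900), down 79.8768 (V=78.0800). Price 54.2621; hedge Δ=-1.1959, bond B=165.3402.
  t=3,j=3: stock 162.0000 → up 243.0000 (V=15.1800), down 139.3200 (V=6.9900). Price 8.9728; hedge Δ=0.0790, bond B=-3.8241.
  t=2,j=0: stock 35.5008 → up 53.2512 (V=59.6030), down 30.5307 (V=20.6058). Price 30.6506; hedge Δ=1.7164, bond B=-30.2825.
  t=2,j=1: stock 61.9200 → up 92.8800 (V=54.2621), down 53.2512 (V=59.6030). Price 55.2547; hedge Δ=-0.1348, bond B=63.5998.
  t=2,j=2: stock 108.0000 → up 162.0000 (V=8.9728), down 92.8800 (V=54.2621). Price 38.8731; hedge Δ=-0.6552, bond B=109.6376.
  t=1,j=0: stock 41.2800 → up 61.9200 (V=55.2547), down 35.5008 (V=30.6506). Price 36.1475; hedge Δ=0.9313, bond B=-2.2964.
  t=1,j=1: stock 72.0000 → up 108.0000 (V=38.8731), down 61.9200 (V=55.2547). Price 47.9918; hedge Δ=-0.3555, bond B=73.5879.
  t=0,j=0: stock 48.0000 → up 72.0000 (V=47.9918), down 41.2800 (V=36.1475). Price 37.7750; hedge Δ=0.3856, bond B=19.2684.
Check: Δ(0,0)·S0 + B(0,0) = 37.7750 = V0.

(0,0): Delta=0.3856 Bond=19.2684
(1,0): Delta=0.9313 Bond=-2.2964
(1,1): Delta=-0.3555 Bond=73.5879
(2,0): Delta=1.7164 Bond=-30.2825
(2,1): Delta=-0.1348 Bond=63.5998
(2,2): Delta=-0.6552 Bond=109.6376
(3,0): Delta=2.5041 Bond=-55.8473
(3,1): Delta=0.6467 Bond=25.1655
(3,2): Delta=-1.1959 Bond=165.3402
(3,3): Delta=0.0790 Bond=-3.8241
V0=37.7750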